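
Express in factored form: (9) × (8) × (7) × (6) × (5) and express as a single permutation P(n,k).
P(9,5) = 9!/(4)!

Solution: Product of 5 consecutive descending integers starting at 9: P(9,5) = 9!/4! = 15,120.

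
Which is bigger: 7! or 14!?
14!
7!=5,040, 14!=87,178,291,200. 14! > 7!.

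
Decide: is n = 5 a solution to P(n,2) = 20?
Yes

P(5,2) = 5·4 = 20, which equals 20.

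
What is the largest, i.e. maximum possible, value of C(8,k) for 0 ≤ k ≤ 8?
70

Maximum at k = 4: C(8,4) = 70.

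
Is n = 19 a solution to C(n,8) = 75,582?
Yes

Explanation: C(19,8) = 19·18·17·16·15·14·13·12/8! = 3,047,466,240/40,320 = 75,582, which equals 75,582.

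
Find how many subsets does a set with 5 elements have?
32

Each element can be included or excluded: 2^5 = 32.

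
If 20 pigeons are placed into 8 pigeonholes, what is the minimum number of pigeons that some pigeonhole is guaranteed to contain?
3

Pigeonhole: ⌈20/8⌉ = 3.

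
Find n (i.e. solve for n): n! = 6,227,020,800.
13

Solution: n! is strictly increasing. 11! = 39,916,800, 12! = 479,001,600, 13! = 6,227,020,800 ✓. So n = 13.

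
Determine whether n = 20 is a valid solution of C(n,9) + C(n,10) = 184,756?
No
C(20,9) + C(20,10) = 167,960 + 184,756 = 352,716, which does not equal 184,756.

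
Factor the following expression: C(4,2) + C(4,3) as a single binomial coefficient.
C(5,3)

By Pascal's identity: C(4,2) + C(4,3) = C(5,3) = 10.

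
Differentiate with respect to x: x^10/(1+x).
(10x^9(1+x) - x^10)/(1+x)²

Reasoning: Quotient rule: [10x^{9}(1+x) - x^10]/(1+x)².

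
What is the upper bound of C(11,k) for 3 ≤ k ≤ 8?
462
C(11,k) is maximised at the centre of the row: C(11,5) = 462.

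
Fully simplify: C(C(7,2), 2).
C(7,2) = 21, then C(21, 2) = 210.

Answer: 210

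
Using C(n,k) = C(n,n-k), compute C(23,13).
1,144,066
C(23,13) = C(23,10) = 1,144,066.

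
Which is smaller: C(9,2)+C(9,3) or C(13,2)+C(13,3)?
C(9,2)+C(9,3)

Explanation: First=120, Second=364.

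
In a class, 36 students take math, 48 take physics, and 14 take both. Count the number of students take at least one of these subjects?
70

Solution: |A∪B| = |A|+|B|-|A∩B| = 36+48-14 = 70.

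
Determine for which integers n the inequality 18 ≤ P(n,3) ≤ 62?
4, 5

Reasoning: P(3,3)=6; P(4,3)=24; P(5,3)=60; P(6,3)=120. So valid n = 4, 5.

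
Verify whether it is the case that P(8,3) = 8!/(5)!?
True
Permutation formula P(n,k) = n!/(n-k)!: 8!/5! = 40,320/120 = 336 = P(8,3). The statement holds.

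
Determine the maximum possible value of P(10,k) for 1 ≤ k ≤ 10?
3,628,800

Working:
P(10,k) increases in k, so maximum at k = 10: 10! = 3,628,800.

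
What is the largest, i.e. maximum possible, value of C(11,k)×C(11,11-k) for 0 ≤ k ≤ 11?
213,444

Solution: C(11,k)·C(11,11-k) = C(11,k)², maximised at the centre k = 5: C(11,5)² = 213,444.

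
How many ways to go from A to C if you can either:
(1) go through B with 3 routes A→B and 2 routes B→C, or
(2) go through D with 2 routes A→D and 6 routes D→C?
18

Reasoning: Route via B: 3×2=6. Route via D: 2×6=12. Total: 18.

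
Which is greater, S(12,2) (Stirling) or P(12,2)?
S(12,2)

S(12,2) = 2·S(11,2) + S(11,1) = 2·1,023 + 1 = 2,047; P(12,2) = 132.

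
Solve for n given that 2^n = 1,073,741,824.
30

Reasoning: 1,073,741,824 = 1,024 × 1,024 × 1,024 = 2^10 × 2^10 × 2^10 = 2^30, so n = 30.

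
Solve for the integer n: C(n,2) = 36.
9

C(n,2) = n(n−1)/2! is increasing in n, and n(n−1) = 2!·36 = 72 ≈ (n−0.5)^2 gives n ≈ 9.0. Check: C(7,2) = 21, C(8,2) = 28, C(9,2) = 36 ✓. So n = 9.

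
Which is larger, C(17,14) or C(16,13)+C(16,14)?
Equal

Solution: By Pascal's identity: C(17,14) = C(16,13)+C(16,14) = 680. Equal.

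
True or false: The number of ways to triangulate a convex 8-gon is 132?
True

Reasoning: Triangulations of a convex 8-gon are counted by the Catalan number C_6: C_6 = C(12,6)/(6+1) = 924/7 = 132.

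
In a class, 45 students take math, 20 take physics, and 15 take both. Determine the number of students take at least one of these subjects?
50

Working:
|A∪B| = |A|+|B|-|A∩B| = 45+20-15 = 50.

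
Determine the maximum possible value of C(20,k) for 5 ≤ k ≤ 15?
184,756

Working:
C(20,k) is maximised at the centre of the row: C(20,10) = 184,756.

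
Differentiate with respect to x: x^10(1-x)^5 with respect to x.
10x^9(1-x)^5 - 5x^10(1-x)^4

Solution: Product rule: 10x^{9}(1-x)^{5} + x^10·(-5)(1-x)^{4}.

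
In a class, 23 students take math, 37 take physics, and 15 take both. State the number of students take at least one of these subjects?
|A∪B| = |A|+|B|-|A∩B| = 23+37-15 = 45.

Answer: 45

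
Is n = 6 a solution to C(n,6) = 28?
No

Working:
C(6,6) = 6·5·4·3·2·1/6! = 720/720 = 1, which does not equal 28.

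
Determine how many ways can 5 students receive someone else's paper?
44

Solution: Using D(n) = (n-1)[D(n-1) + D(n-2)]:
D(5) = (5-1) × [D(4) + D(3)]
      = 4 × [9 + 2]
      = 4 × 11
      = 44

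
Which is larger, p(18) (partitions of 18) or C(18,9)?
C(18,9)

Working:
Pentagonal recurrence p(n) = p(n−1) + p(n−2) − p(n−5) − p(n−7) + …: p(18) = p(17) + p(16) − p(13) − p(11) + p(6) + p(3) = 297 + 231 − 101 − 56 + 11 + 3 = 385; C(18,9) = 48,620.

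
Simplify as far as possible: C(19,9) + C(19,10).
184,756
By Pascal's identity: C(20,10) = 184,756.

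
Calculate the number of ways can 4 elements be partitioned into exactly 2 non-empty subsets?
7
This equals S(4,2), the Stirling number of the 2nd kind.
Using the Stirling recurrence: S(n,k) = k·S(n-1,k) + S(n-1,k-1)
S(4,2) = 2·S(3,2) + S(3,1)
         = 2·3 + 1
         = 6 + 1
         = 7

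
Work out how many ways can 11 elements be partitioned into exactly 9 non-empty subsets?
1,155

Reasoning: This equals S(11,9), the Stirling number of the 2nd kind.
Using the Stirling recurrence: S(n,k) = k·S(n-1,k) + S(n-1,k-1)
S(11,9) = 9·S(10,9) + S(10,8)
         = 9·45 + 750
         = 405 + 750
         = 1,155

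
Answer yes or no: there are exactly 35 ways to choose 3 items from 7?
Yes

Solution: C(7,3) = 35.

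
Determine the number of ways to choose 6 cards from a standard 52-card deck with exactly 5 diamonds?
13 diamonds and 39 non-diamonds: C(13,5) × C(39,1) = 1287 × 39 = 50,193.

Answer: 50,193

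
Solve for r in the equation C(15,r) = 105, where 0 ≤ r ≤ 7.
2

C(15,r) is increasing for 0 ≤ r ≤ 7. Stepping up (C(15,r+1) = C(15,r)·(15−r)/(r+1)): C(15,1) = 15, C(15,2) = 105 ✓. So r = 2.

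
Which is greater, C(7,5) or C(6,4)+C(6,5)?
Equal

Working:
By Pascal's identity: C(7,5) = C(6,4)+C(6,5) = 21. Equal.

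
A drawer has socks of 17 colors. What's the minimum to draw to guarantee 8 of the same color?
120

Reasoning: Worst case: 7 of each = 119. One more: 120.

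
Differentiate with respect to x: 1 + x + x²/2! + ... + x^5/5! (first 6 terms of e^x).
1 + x + x²/2! + ... + x^4/4!

Solution: Differentiating term by term gives the first 5 terms of e^x.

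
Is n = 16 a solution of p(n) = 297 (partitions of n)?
No
Pentagonal recurrence p(n) = p(n−1) + p(n−2) − p(n−5) − p(n−7) + …: p(16) = p(15) + p(14) − p(11) − p(9) + p(4) + p(1) = 176 + 135 − 56 − 30 + 5 + 1 = 231, which does not equal 297.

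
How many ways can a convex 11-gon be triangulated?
Using the Catalan number formula: C_n = C(2n, n) / (n+1)
C_9 = C(18, 9) / (9+1)
     = 48620 / 10
     = 4,862
Final answer: 4,862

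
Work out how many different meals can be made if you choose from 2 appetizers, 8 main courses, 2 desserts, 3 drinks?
96

By the multiplication principle: 2 × 8 × 2 × 3 = 96.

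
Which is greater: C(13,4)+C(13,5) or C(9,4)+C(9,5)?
C(13,4)+C(13,5)

Explanation: First=2,002, Second=252.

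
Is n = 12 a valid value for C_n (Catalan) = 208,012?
Yes

Solution: C_12 = C(24,12)/(12+1) = 2,704,156/13 = 208,012, which equals 208,012.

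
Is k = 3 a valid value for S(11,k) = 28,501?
Yes

Solution: S(11,3) = 3·S(10,3) + S(10,2) = 3·9,330 + 511 = 28,501, which equals 28,501.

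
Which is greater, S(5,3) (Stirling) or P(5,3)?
S(5,3) = 3·S(4,3) + S(4,2) = 3·6 + 7 = 25; P(5,3) = 60.
Final answer: P(5,3)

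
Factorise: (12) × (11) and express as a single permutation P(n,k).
P(12,2) = 12!/(10)!
Product of 2 consecutive descending integers starting at 12: P(12,2) = 12!/10! = 132.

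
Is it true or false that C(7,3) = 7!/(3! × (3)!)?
False

Explanation: The correct denominator is 3!×4!, giving C(7,3) = 35; the stated RHS is 7!/(3!×3!) = 140 ≠ 35, so the statement does not hold.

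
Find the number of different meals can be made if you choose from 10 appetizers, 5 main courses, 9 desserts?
450

Reasoning: By the multiplication principle: 10 × 5 × 9 = 450.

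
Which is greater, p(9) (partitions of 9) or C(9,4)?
Pentagonal recurrence p(n) = p(n−1) + p(n−2) − p(n−5) − p(n−7) + …: p(9) = p(8) + p(7) − p(4) − p(2) = 22 + 15 − 5 − 2 = 30; C(9,4) = 126.
Final answer: C(9,4)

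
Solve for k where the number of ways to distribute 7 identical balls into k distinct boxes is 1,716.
7

Working:
Stars and bars: the count is C(7+k−1, k−1), increasing in k. k=5: C(11,4) = 330, k=6: C(12,5) = 792, k=7: C(13,6) = 1,716 ✓. So k = 7.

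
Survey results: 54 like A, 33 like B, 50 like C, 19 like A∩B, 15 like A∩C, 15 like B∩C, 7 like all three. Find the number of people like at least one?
95

|A∪B∪C| = 54+33+50-19-15-15+7 = 95.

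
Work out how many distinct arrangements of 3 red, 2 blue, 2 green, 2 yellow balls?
Multinomial: 9!/(3! × 2! × 2! × 2!) = 7,560.

Answer: 7,560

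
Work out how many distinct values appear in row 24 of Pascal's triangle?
Row 24 has entries C(24,0)..C(24,24); by symmetry C(24,k)=C(24,24-k), giving 13 distinct values.
Final answer: 13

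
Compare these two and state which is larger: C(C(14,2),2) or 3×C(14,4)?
C(C(14,2),2)

Reasoning: C(C(14,2),2)=4,095, 3×C(14,4)=3,003.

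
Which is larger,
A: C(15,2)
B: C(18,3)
B

Explanation: A=C(15,2)=105, B=C(18,3)=816.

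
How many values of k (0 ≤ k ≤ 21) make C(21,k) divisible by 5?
12

Checking C(21,k) mod 5 for k = 0..21: divisible at k = 2, 3, 4, 7, 8, 9, 12, 13, 14, 17, 18, 19. That's 12 values.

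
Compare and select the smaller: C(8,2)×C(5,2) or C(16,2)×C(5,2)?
C(8,2)×C(5,2)=280, C(16,2)×C(5,2)=1,200.

Answer: C(8,2)×C(5,2)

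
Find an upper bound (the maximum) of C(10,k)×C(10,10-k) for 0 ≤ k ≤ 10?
C(10,k)·C(10,10-k) = C(10,k)², maximised at the centre k = 5: C(10,5)² = 63,504.

Answer: 63,504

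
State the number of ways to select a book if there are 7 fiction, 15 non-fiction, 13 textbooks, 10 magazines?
45

Explanation: By the addition principle: 7 + 15 + 13 + 10 = 45.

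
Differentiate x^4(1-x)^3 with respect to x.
4x^3(1-x)^3 - 3x^4(1-x)^2

Solution: Product rule: 4x^{3}(1-x)^{3} + x^4·(-3)(1-x)^{2}.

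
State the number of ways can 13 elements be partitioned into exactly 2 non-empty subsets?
4,095

This equals S(13,2), the Stirling number of the 2nd kind.
Using the Stirling recurrence: S(n,k) = k·S(n-1,k) + S(n-1,k-1)
S(13,2) = 2·S(12,2) + S(12,1)
         = 2·2047 + 1
         = 4094 + 1
         = 4,095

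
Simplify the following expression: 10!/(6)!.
5,040

This equals 10×9×...×7 = 5,040.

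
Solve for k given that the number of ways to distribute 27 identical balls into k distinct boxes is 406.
3

Working:
Stars and bars: the count is C(27+k−1, k−1), increasing in k. k=2: C(28,1) = 28, k=3: C(29,2) = 406 ✓. So k = 3.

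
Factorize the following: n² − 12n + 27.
Seek roots whose sum is 12 and product is 27: (3, 9). So n² − 12n + 27 = (n − 3)(n − 9).

Answer: (n − 3)(n − 9)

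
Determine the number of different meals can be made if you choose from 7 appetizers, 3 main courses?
21

Working:
By the multiplication principle: 7 × 3 = 21.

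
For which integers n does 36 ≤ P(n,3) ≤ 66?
5

Solution: P(4,3)=24; P(5,3)=60; P(6,3)=120. So valid n = 5.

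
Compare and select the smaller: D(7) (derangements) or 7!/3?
7!/3

Explanation: D(7) = (7-1)·[D(6) + D(5)] = 6·[265 + 44] = 1,854; 7!/3 = 5,040/3 = 1,680.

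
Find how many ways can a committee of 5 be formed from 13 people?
1,287
C(13,5) = 13! / (5! × (13-5)!)
         = 13! / (5! × 8!)
         = 1,287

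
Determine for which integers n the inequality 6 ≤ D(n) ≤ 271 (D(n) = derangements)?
4, 5, 6

Reasoning: Using D(n) = (n−1)[D(n−1) + D(n−2)] with D(1)=0, D(2)=1: D(3)=2; D(4)=9; D(5)=44; D(6)=265; D(7)=1,854. So valid n = 4, 5, 6.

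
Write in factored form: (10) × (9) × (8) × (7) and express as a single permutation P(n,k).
Product of 4 consecutive descending integers starting at 10: P(10,4) = 10!/6! = 5,040.

Answer: P(10,4) = 10!/(6)!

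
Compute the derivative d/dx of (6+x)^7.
7(6+x)^6

Explanation: Using the power rule: d/dx (6+x)^7 = 7(6+x)^{6}.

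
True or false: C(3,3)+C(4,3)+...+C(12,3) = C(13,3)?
False

Working:
Hockey stick identity gives Σ = C(13,4) = 715; RHS C(13,3) = 286.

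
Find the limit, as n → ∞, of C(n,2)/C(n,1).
C(n,2)/C(n,1) = (n-1)/2 → ∞ as n → ∞.
Final answer: ∞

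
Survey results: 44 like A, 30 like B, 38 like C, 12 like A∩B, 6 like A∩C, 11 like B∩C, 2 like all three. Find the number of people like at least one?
85

|A∪B∪C| = 44+30+38-12-6-11+2 = 85.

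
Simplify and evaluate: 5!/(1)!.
120

Working:
This equals 5×4×...×2 = 120.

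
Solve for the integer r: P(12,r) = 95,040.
P(12,r) = 12·11·…·(12−r+1), a product of r factors. Multiplying down from 12: 12 = 12; 12·11 = 132; 12·11·10 = 1,320; 12·11·10·9 = 11,880; 12·11·10·9·8 = 95,040 ✓ (5 factors). So r = 5.

Answer: 5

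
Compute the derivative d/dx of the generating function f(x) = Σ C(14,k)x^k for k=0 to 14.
Σ k·C(14,k)x^(k-1) for k=1 to 14

Explanation: Term-by-term differentiation gives Σ k·C(14,k)x^{k-1} for k=1 to 14.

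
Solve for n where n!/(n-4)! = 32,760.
n!/(n-4)! = n×(n-1)×(n-2)×(n-3), a product of 4 consecutive integers ≈ (n−1.5)^4. 32,760^(1/4) + 1.5 ≈ 15.0; check n = 15: 15×14×13×12 = 32,760 ✓. So n = 15.
Final answer: 15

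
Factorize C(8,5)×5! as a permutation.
P(8,5)

Working:
C(8,5)×5! = [8!/(5!(3)!)]×5! = 8!/(3)! = P(8,5) = 6,720.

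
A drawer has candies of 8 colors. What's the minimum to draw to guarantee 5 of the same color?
33

Solution: Worst case: 4 of each = 32. One more: 33.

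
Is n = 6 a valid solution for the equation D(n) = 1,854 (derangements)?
No

D(6) = (6-1)·[D(5) + D(4)] = 5·[44 + 9] = 265, which does not equal 1,854.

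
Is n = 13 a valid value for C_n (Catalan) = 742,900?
C_13 = C(26,13)/(13+1) = 10,400,600/14 = 742,900, which equals 742,900.
Final answer: Yes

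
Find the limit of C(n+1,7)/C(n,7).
1

Explanation: Both numerator and denominator grow as n^7/7! for large n, so the ratio → 1.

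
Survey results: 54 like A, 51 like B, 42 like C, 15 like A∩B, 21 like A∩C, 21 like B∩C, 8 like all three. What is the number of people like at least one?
98

Working:
|A∪B∪C| = 54+51+42-15-21-21+8 = 98.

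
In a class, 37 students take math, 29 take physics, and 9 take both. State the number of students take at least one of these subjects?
57

Reasoning: |A∪B| = |A|+|B|-|A∩B| = 37+29-9 = 57.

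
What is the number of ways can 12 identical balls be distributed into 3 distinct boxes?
91
C(12+3-1, 3-1) = C(14, 2) = 91.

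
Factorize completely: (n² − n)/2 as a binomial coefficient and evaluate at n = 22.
(n² − n)/2 = n(n−1)/2 = C(n,2). At n = 22: C(22,2) = 231.

Answer: C(n,2); C(22,2) = 231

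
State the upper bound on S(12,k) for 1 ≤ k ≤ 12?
1,379,400

Solution: Row S(12,k) for k = 1..12 (via S(n,k) = k·S(n−1,k) + S(n−1,k−1)): 1, 2,047, 86,526, 611,501, 1,379,400, 1,323,652, 627,396, 159,027, 22,275, 1,705, 66, 1. The row is unimodal; maximum at k = 5: 1,379,400.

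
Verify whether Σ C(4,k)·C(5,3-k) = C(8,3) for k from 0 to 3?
False

Explanation: Vandermonde's identity gives C(9,3) = 84; RHS C(8,3) = 56.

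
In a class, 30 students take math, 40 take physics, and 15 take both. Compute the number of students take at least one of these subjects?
55

Reasoning: |A∪B| = |A|+|B|-|A∩B| = 30+40-15 = 55.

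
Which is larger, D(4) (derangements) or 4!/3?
D(4)

Solution: D(4) = (4-1)·[D(3) + D(2)] = 3·[2 + 1] = 9; 4!/3 = 24/3 = 8.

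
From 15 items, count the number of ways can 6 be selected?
5,005

Working:
C(15,6) = 15! / (6! × (15-6)!)
         = 15! / (6! × 9!)
         = 5,005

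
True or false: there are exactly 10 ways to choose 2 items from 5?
True

C(5,2) = 10.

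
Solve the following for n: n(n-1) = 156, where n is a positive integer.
n² − n − 156 = 0, so n = (1 ± √(1 + 4·156))/2 = (1 ± √625)/2 = (1 ± 25)/2, i.e. n = 13 or n = -12. Taking the positive root, n = 13 (check: 13×12 = 156).
Final answer: 13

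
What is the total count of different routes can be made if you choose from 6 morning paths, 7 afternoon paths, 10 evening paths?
420
By the multiplication principle: 6 × 7 × 10 = 420.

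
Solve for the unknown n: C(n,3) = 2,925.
27

C(n,3) = n(n−1)(n−2)/3! is increasing in n, and n(n−1)(n−2) = 3!·2,925 = 17,550 ≈ (n−1)^3 gives n ≈ 27.0. Check: C(25,3) = 2,300, C(26,3) = 2,600, C(27,3) = 2,925 ✓. So n = 27.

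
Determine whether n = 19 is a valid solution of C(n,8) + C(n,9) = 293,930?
No
C(19,8) + C(19,9) = 75,582 + 92,378 = 167,960, which does not equal 293,930.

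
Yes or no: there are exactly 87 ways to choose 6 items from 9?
C(9,6) = 84 ≠ 87.
Final answer: No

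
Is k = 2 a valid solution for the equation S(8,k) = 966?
No

S(8,2) = 2·S(7,2) + S(7,1) = 2·63 + 1 = 127, which does not equal 966.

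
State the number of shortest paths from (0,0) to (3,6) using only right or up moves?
84

Working:
Choose 3 rights from 9 moves: C(9,3) = 84.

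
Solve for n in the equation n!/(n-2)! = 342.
19
n!/(n-2)! = n×(n-1), a product of 2 consecutive integers ≈ (n−0.5)^2. 342^(1/2) + 0.5 ≈ 19.0; check n = 19: 19×18 = 342 ✓. So n = 19.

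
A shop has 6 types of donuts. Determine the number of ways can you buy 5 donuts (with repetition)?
252

Solution: Stars and bars: C(5+6-1, 5) = C(10, 5) = 252.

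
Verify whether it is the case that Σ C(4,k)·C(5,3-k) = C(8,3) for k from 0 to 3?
False

Explanation: Vandermonde's identity gives C(9,3) = 84; RHS C(8,3) = 56.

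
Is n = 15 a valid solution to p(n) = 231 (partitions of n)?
No

Working:
Pentagonal recurrence p(n) = p(n−1) + p(n−2) − p(n−5) − p(n−7) + …: p(15) = p(14) + p(13) − p(10) − p(8) + p(3) + p(0) = 135 + 101 − 42 − 22 + 3 + 1 = 176, which does not equal 231.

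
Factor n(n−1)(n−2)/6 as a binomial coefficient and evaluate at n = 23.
C(n,3); C(23,3) = 1,771

Explanation: n(n−1)(n−2)/6 = n!/(3!(n−3)!) = C(n,3). At n = 23: C(23,3) = 1,771.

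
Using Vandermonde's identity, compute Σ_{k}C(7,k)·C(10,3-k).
680
= C(7+10,3) = C(17,3) = 680.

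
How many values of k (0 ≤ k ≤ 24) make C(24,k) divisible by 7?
Checking C(24,k) mod 7 for k = 0..24: divisible at k = 4, 5, 6, 11, 12, 13, 18, 19, 20. That's 9 values.

Answer: 9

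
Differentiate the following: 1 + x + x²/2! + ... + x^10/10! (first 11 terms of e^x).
Differentiating term by term gives the first 10 terms of e^x.

Answer: 1 + x + x²/2! + ... + x^9/9!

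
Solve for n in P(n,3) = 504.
P(n,3) = n(n−1)(n−2) is increasing in n; n(n−1)(n−2) ≈ (n−1)^3 = 504 gives n ≈ 9.0. Check: P(7,3) = 210, P(8,3) = 336, P(9,3) = 504 ✓. So n = 9.
Final answer: 9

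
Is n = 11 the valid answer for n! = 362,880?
11! = 11·10! = 11·3,628,800 = 39,916,800, which does not equal 362,880.
Final answer: No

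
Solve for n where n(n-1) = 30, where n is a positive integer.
6

Solution: n² − n − 30 = 0, so n = (1 ± √(1 + 4·30))/2 = (1 ± √121)/2 = (1 ± 11)/2, i.e. n = 6 or n = -5. Taking the positive root, n = 6 (check: 6×5 = 30).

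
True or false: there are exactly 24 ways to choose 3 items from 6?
False
C(6,3) = 20 ≠ 24.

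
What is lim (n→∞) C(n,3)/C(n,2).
∞

Reasoning: C(n,3)/C(n,2) = (n-2)/3 → ∞ as n → ∞.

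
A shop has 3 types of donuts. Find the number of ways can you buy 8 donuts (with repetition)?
45

Explanation: Stars and bars: C(8+3-1, 8) = C(10, 8) = 45.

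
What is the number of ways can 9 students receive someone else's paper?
133,496

Explanation: Using D(n) = (n-1)[D(n-1) + D(n-2)]:
D(9) = (9-1) × [D(8) + D(7)]
      = 8 × [14833 + 1854]
      = 8 × 16687
      = 133,496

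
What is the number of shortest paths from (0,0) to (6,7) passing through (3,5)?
560
To (3,5): C(8,3)=56. From there: C(5,3)=10. Total: 560.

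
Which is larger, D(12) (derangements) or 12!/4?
D(12)

D(12) = (12-1)·[D(11) + D(10)] = 11·[14,684,570 + 1,334,961] = 176,214,841; 12!/4 = 479,001,600/4 = 119,750,400.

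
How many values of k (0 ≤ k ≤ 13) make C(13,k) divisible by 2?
6

Solution: Checking C(13,k) mod 2 for k = 0..13: divisible at k = 2, 3, 6, 7, 10, 11. That's 6 values.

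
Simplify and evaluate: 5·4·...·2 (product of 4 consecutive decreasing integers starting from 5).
120
This is P(5,4) = 5!/(1)! = 120.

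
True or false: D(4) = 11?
False

Derangements of 4 elements: D(4) = (4-1)·[D(3) + D(2)] = 3·[2 + 1] = 9.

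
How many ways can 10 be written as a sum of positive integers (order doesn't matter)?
42

Explanation: Pentagonal recurrence p(n) = p(n−1) + p(n−2) − p(n−5) − p(n−7) + …: p(10) = p(9) + p(8) − p(5) − p(3) = 30 + 22 − 7 − 3 = 42.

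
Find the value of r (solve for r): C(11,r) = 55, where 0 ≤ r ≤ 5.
2

Explanation: C(11,r) is increasing for 0 ≤ r ≤ 5. Stepping up (C(11,r+1) = C(11,r)·(11−r)/(r+1)): C(11,1) = 11, C(11,2) = 55 ✓. So r = 2.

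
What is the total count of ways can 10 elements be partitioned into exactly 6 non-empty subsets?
22,827

Solution: This equals S(10,6), the Stirling number of the 2nd kind.
Using the Stirling recurrence: S(n,k) = k·S(n-1,k) + S(n-1,k-1)
S(10,6) = 6·S(9,6) + S(9,5)
         = 6·2646 + 6951
         = 15876 + 6951
         = 22,827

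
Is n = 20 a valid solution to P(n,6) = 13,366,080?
No

Explanation: P(20,6) = 20·19·18·17·16·15 = 27,907,200, which does not equal 13,366,080.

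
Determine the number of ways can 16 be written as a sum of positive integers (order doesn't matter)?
231

Solution: Pentagonal recurrence p(n) = p(n−1) + p(n−2) − p(n−5) − p(n−7) + …: p(16) = p(15) + p(14) − p(11) − p(9) + p(4) + p(1) = 176 + 135 − 56 − 30 + 5 + 1 = 231.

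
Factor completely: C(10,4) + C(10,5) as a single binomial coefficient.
By Pascal's identity: C(10,4) + C(10,5) = C(11,5) = 462.
Final answer: C(11,5)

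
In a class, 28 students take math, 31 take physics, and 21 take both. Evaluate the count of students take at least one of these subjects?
38

Working:
|A∪B| = |A|+|B|-|A∩B| = 28+31-21 = 38.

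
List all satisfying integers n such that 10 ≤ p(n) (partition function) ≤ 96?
6, 7, 8, 9, 10, 11, 12
Tabulating p(n) via p(n) = p(n−1) + p(n−2) − p(n−5) − p(n−7) + …: p(5)=7; p(6)=11; p(7)=15; p(8)=22; p(9)=30; p(10)=42; p(11)=56; p(12)=77; p(13)=101. So valid n = 6, 7, 8, 9, 10, 11, 12.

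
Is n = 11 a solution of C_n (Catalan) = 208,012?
No

Explanation: C_11 = C(22,11)/(11+1) = 705,432/12 = 58,786, which does not equal 208,012.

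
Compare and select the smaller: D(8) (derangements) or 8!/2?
D(8)

D(8) = (8-1)·[D(7) + D(6)] = 7·[1,854 + 265] = 14,833; 8!/2 = 40,320/2 = 20,160.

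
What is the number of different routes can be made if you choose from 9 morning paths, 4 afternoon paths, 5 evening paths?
180

By the multiplication principle: 9 × 4 × 5 = 180.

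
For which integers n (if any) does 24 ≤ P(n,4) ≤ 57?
4

Working:
P(3,4)=0; P(4,4)=24; P(5,4)=120. So valid n = 4.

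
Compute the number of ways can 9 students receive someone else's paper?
133,496
Using D(n) = (n-1)[D(n-1) + D(n-2)]:
D(9) = (9-1) × [D(8) + D(7)]
      = 8 × [14833 + 1854]
      = 8 × 16687
      = 133,496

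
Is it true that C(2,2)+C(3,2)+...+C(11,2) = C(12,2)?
False
Hockey stick identity gives Σ = C(12,3) = 220; RHS C(12,2) = 66.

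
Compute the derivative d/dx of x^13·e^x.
Product rule: d/dx[x^13]·e^x + x^13·d/dx[e^x] = 13x^{12}e^x + x^13e^x.
Final answer: (13x^12 + x^13)e^x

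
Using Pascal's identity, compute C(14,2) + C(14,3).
C(14,2) + C(14,3) = C(15,3) = 455.

Answer: 455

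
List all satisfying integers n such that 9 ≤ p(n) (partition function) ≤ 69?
6, 7, 8, 9, 10, 11

Tabulating p(n) via p(n) = p(n−1) + p(n−2) − p(n−5) − p(n−7) + …: p(5)=7; p(6)=11; p(7)=15; p(8)=22; p(9)=30; p(10)=42; p(11)=56; p(12)=77. So valid n = 6, 7, 8, 9, 10, 11.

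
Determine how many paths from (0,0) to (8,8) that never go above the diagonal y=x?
1,430

Explanation: Counted by the Catalan number C_8: C_8 = C(16,8)/(8+1) = 12,870/9 = 1,430.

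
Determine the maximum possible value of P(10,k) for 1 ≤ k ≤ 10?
3,628,800
P(10,k) increases in k, so maximum at k = 10: 10! = 3,628,800.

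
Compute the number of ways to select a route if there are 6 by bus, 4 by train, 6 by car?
By the addition principle: 6 + 4 + 6 = 16.
Final answer: 16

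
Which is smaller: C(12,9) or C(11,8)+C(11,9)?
Equal

Solution: By Pascal's identity: C(12,9) = C(11,8)+C(11,9) = 220. Equal.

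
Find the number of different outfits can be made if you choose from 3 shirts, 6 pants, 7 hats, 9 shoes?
1,134

Working:
By the multiplication principle: 3 × 6 × 7 × 9 = 1,134.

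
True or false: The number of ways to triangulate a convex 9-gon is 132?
Triangulations of a convex 9-gon are counted by the Catalan number C_7: C_7 = C(14,7)/(7+1) = 3,432/8 = 429.

Answer: False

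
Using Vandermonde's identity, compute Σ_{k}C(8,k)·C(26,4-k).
46,376
= C(8+26,4) = C(34,4) = 46,376.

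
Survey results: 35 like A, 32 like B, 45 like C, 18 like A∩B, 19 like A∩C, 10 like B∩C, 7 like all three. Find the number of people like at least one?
72

Explanation: |A∪B∪C| = 35+32+45-18-19-10+7 = 72.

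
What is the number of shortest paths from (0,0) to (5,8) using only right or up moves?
1,287

Explanation: Choose 5 rights from 13 moves: C(13,5) = 1,287.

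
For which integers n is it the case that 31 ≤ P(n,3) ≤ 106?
5
P(4,3)=24; P(5,3)=60; P(6,3)=120. So valid n = 5.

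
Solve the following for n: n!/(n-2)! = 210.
15
n!/(n-2)! = n×(n-1), a product of 2 consecutive integers ≈ (n−0.5)^2. 210^(1/2) + 0.5 ≈ 15.0; check n = 15: 15×14 = 210 ✓. So n = 15.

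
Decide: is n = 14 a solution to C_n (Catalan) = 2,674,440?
Yes

Solution: C_14 = C(28,14)/(14+1) = 40,116,600/15 = 2,674,440, which equals 2,674,440.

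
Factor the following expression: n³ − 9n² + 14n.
n(n − 2)(n − 7)
n³ − 9n² + 14n = n(n² − 9n + 14) = n(n − 2)(n − 7).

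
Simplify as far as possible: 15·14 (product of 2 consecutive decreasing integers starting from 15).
This is P(15,2) = 15!/(13)! = 210.

Answer: 210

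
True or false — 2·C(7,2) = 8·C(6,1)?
Absorption identity k·C(n,k) = n·C(n-1,k-1). LHS = 2·21 = 42; RHS = 8·6 = 48.

Answer: False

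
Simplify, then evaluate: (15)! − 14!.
1,220,496,076,800

Working:
(15)! − 14! = (15)·14! − 14! = (15−1)·14! = 14·14! = 1,220,496,076,800.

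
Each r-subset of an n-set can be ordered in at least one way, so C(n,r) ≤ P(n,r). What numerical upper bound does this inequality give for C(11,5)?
55,440

Working:
P(11,5) = 11·10·9·8·7 = 55,440, so C(11,5) ≤ 55,440. (The bound is loose by a factor of 5! = 120: C(11,5) = 55,440/120 = 462.)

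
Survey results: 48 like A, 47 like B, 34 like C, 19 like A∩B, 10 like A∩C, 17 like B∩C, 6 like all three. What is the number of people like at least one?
89

|A∪B∪C| = 48+47+34-19-10-17+6 = 89.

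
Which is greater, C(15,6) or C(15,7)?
C(15,6)=5,005, C(15,7)=6,435.

Answer: C(15,7)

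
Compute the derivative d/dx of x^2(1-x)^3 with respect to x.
2x^1(1-x)^3 - 3x^2(1-x)^2
Product rule: 2x^{1}(1-x)^{3} + x^2·(-3)(1-x)^{2}.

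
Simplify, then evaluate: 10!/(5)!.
30,240

Reasoning: This equals 10×9×...×6 = 30,240.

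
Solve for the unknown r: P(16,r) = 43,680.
4
P(16,r) = 16·15·…·(16−r+1), a product of r factors. Multiplying down from 16: 16 = 16; 16·15 = 240; 16·15·14 = 3,360; 16·15·14·13 = 43,680 ✓ (4 factors). So r = 4.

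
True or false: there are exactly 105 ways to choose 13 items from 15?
True

Reasoning: C(15,13) = 105.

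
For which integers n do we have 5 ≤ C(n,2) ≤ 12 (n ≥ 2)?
4, 5

Solution: C(3,2)=3; C(4,2)=6; C(5,2)=10; C(6,2)=15. So valid n = 4, 5.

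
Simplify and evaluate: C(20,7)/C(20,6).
2

Explanation: C(n,k+1)/C(n,k) = (n−k)/(k+1). Here (20−6)/(6+1) = 14/7 = 2.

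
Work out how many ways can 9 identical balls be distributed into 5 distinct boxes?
C(9+5-1, 5-1) = C(13, 4) = 715.

Answer: 715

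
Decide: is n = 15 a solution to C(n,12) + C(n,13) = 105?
No
C(15,12) + C(15,13) = 455 + 105 = 560, which does not equal 105.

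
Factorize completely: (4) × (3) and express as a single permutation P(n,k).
Product of 2 consecutive descending integers starting at 4: P(4,2) = 4!/2! = 12.

Answer: P(4,2) = 4!/(2)!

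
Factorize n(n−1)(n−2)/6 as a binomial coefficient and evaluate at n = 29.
n(n−1)(n−2)/6 = n!/(3!(n−3)!) = C(n,3). At n = 29: C(29,3) = 3,654.
Final answer: C(n,3); C(29,3) = 3,654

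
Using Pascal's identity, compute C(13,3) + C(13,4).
1,001
C(13,3) + C(13,4) = C(14,4) = 1,001.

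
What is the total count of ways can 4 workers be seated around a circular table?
6
Circular arrangements: (4-1)! = 6.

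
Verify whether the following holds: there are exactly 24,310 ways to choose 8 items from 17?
True

Reasoning: C(17,8) = 24,310.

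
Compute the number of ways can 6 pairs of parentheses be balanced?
Using the Catalan number formula: C_n = C(2n, n) / (n+1)
C_6 = C(12, 6) / (6+1)
     = 924 / 7
     = 132
Final answer: 132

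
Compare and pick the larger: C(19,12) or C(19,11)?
C(19,11)

Reasoning: C(19,12)=50,388, C(19,11)=75,582.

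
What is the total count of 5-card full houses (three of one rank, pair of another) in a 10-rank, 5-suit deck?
9,000

Solution: Triple rank: 10. Triple suits: C(5,3)=10. Pair rank: 9. Pair suits: C(5,2)=10. Total: 9,000.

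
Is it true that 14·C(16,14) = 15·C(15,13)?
False

Solution: Absorption identity k·C(n,k) = n·C(n-1,k-1). LHS = 14·120 = 1,680; RHS = 15·105 = 1,575.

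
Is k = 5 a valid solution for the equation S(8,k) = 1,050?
Yes
S(8,5) = 5·S(7,5) + S(7,4) = 5·140 + 350 = 1,050, which equals 1,050.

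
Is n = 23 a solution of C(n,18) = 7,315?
C(23,18) = 23·22·21·20·19·18·17·16·15·14·13·12·11·10·9·8·7·6/18! = 215,433,472,824,041,472,000/6,402,373,705,728,000 = 33,649, which does not equal 7,315.

Answer: No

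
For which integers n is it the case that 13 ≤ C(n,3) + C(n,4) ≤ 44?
C(4,3)+C(4,4)=5; C(5,3)+C(5,4)=15; C(6,3)+C(6,4)=35; C(7,3)+C(7,4)=70. So valid n = 5, 6.

Answer: 5, 6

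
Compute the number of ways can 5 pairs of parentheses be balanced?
Using the Catalan number formula: C_n = C(2n, n) / (n+1)
C_5 = C(10, 5) / (5+1)
     = 252 / 6
     = 42
Final answer: 42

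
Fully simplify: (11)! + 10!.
(11)! + 10! = (11)·10! + 10! = (11+1)·10! = 12·10! = 43,545,600.
Final answer: 43,545,600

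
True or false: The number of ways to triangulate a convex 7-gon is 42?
True

Solution: Triangulations of a convex 7-gon are counted by the Catalan number C_5: C_5 = C(10,5)/(5+1) = 252/6 = 42.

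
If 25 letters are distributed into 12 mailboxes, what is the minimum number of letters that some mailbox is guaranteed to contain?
3

Explanation: Pigeonhole: ⌈25/12⌉ = 3.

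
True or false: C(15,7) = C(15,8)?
True

C(15,7) = C(15,15-7) by the symmetry property; both equal 6,435.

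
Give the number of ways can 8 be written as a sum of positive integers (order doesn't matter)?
22
Pentagonal recurrence p(n) = p(n−1) + p(n−2) − p(n−5) − p(n−7) + …: p(8) = p(7) + p(6) − p(3) − p(1) = 15 + 11 − 3 − 1 = 22.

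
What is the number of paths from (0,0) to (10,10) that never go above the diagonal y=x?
16,796

Solution: Counted by the Catalan number C_10: C_10 = C(20,10)/(10+1) = 184,756/11 = 16,796.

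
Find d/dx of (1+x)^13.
Using the power rule: d/dx (1+x)^13 = 13(1+x)^{12}.

Answer: 13(1+x)^12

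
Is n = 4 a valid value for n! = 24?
Yes

Explanation: 4! = 4·3! = 4·6 = 24, which equals 24.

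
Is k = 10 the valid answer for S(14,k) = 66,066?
S(14,10) = 10·S(13,10) + S(13,9) = 10·39,325 + 359,502 = 752,752, which does not equal 66,066.

Answer: No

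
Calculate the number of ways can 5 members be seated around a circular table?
24

Working:
Circular arrangements: (5-1)! = 24.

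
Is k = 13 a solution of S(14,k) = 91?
Yes
S(14,13) = 13·S(13,13) + S(13,12) = 13·1 + 78 = 91, which equals 91.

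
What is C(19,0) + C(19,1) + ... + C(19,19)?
524,288

Sum of binomial coefficients = 2^19 = 524,288.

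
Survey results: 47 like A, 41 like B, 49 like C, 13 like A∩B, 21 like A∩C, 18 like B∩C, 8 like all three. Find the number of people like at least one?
93

Working:
|A∪B∪C| = 47+41+49-13-21-18+8 = 93.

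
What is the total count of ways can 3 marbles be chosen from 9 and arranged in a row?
504

Explanation: P(9,3) = 9!/(9-3)! = 504.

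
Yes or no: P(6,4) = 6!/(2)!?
Yes

Permutation formula P(n,k) = n!/(n-k)!: 6!/2! = 720/2 = 360 = P(6,4). The statement holds.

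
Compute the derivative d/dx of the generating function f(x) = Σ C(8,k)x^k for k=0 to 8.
Σ k·C(8,k)x^(k-1) for k=1 to 8

Explanation: Term-by-term differentiation gives Σ k·C(8,k)x^{k-1} for k=1 to 8.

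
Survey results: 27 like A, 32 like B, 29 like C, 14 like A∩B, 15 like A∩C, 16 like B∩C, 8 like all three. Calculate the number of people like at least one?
51

|A∪B∪C| = 27+32+29-14-15-16+8 = 51.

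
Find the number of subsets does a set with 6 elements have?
64

Solution: Each element can be included or excluded: 2^6 = 64.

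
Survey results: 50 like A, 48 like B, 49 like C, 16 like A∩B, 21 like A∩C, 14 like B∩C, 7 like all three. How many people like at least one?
|A∪B∪C| = 50+48+49-16-21-14+7 = 103.
Final answer: 103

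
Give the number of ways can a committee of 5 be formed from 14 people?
C(14,5) = 14! / (5! × (14-5)!)
         = 14! / (5! × 9!)
         = 2,002
Final answer: 2,002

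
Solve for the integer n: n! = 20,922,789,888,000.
16

Solution: n! is strictly increasing. 14! = 87,178,291,200, 15! = 1,307,674,368,000, 16! = 20,922,789,888,000 ✓. So n = 16.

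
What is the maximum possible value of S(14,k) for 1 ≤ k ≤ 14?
63,436,373

Solution: Row S(14,k) for k = 1..14 (via S(n,k) = k·S(n−1,k) + S(n−1,k−1)): 1, 8,191, 788,970, 10,391,745, 40,075,035, 63,436,373, 49,329,280, 20,912,320, 5,135,130, 752,752, 66,066, 3,367, 91, 1. The row is unimodal; maximum at k = 6: 63,436,373.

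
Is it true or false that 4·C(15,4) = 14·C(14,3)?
False

Absorption identity k·C(n,k) = n·C(n-1,k-1). LHS = 4·1365 = 5,460; RHS = 14·364 = 5,096.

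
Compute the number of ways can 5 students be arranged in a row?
120

Solution: Arrangements of 5 distinct objects: 5! = 120.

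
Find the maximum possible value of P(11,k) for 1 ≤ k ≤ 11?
39,916,800
P(11,k) increases in k, so maximum at k = 11: 11! = 39,916,800.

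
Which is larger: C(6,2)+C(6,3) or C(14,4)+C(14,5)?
C(14,4)+C(14,5)

Reasoning: First=35, Second=3,003.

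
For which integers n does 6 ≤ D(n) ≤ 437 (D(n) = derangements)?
4, 5, 6
Using D(n) = (n−1)[D(n−1) + D(n−2)] with D(1)=0, D(2)=1: D(3)=2; D(4)=9; D(5)=44; D(6)=265; D(7)=1,854. So valid n = 4, 5, 6.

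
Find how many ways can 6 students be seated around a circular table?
Circular arrangements: (6-1)! = 120.

Answer: 120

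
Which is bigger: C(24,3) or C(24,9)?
C(24,9)

Solution: C(24,3)=2,024, C(24,9)=1,307,504.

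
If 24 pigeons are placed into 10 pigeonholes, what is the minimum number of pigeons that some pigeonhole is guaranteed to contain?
3

Explanation: Pigeonhole: ⌈24/10⌉ = 3.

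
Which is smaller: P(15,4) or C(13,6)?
P(15,4)=32,760, C(13,6)=1,716.
Final answer: C(13,6)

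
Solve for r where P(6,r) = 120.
3

Solution: P(6,r) = 6·5·…·(6−r+1), a product of r factors. Multiplying down from 6: 6 = 6; 6·5 = 30; 6·5·4 = 120 ✓ (3 factors). So r = 3.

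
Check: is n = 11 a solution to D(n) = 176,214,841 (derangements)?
D(11) = (11-1)·[D(10) + D(9)] = 10·[1,334,961 + 133,496] = 14,684,570, which does not equal 176,214,841.

Answer: No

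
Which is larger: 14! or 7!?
14!

14!=87,178,291,200, 7!=5,040. 14! > 7!.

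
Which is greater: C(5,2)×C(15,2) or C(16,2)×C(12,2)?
C(16,2)×C(12,2)

Working:
C(5,2)×C(15,2)=1,050, C(16,2)×C(12,2)=7,920.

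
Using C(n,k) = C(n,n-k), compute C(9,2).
36
C(9,2) = C(9,7) = 36.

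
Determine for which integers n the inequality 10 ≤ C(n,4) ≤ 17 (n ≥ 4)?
6

Solution: C(5,4)=5; C(6,4)=15; C(7,4)=35. So valid n = 6.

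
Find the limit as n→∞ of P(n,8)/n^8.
1
P(n,8) = n(n-1)···(n-7) ≈ n^8 for large n. Limit = 1.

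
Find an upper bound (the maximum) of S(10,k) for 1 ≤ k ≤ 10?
Row S(10,k) for k = 1..10 (via S(n,k) = k·S(n−1,k) + S(n−1,k−1)): 1, 511, 9,330, 34,105, 42,525, 22,827, 5,880, 750, 45, 1. The row is unimodal; maximum at k = 5: 42,525.

Answer: 42,525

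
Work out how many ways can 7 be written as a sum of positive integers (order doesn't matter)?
15

Reasoning: Pentagonal recurrence p(n) = p(n−1) + p(n−2) − p(n−5) − p(n−7) + …: p(7) = p(6) + p(5) − p(2) − p(0) = 11 + 7 − 2 − 1 = 15.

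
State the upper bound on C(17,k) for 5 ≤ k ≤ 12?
C(17,k) is maximised at the centre of the row: C(17,8) = 24,310.
Final answer: 24,310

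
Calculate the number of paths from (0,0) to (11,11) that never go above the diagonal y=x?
58,786
Counted by the Catalan number C_11: C_11 = C(22,11)/(11+1) = 705,432/12 = 58,786.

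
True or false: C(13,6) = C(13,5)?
C(13,6) = 1,716 but C(13,5) = 1,287; symmetry gives C(13,6) = C(13,7), not C(13,5).
Final answer: False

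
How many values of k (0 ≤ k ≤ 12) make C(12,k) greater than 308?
5

Working:
Row 12 is unimodal and symmetric about k=12/2. C(12,3)=220 ≤ 308; C(12,4)=495 > 308; by symmetry C(12,k) > 308 for k = 4..8. That's 8 - 4 + 1 = 5 values.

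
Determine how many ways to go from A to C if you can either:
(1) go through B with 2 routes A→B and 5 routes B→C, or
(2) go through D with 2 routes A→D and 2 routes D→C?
14

Working:
Route via B: 2×5=10. Route via D: 2×2=4. Total: 14.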